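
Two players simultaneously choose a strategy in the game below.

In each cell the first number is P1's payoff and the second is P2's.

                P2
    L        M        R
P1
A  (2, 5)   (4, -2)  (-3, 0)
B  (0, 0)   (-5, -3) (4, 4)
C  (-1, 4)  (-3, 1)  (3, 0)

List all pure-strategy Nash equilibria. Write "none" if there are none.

(A, L), (B, R)

(A, L): P1 gets 2, best alternative 0; P2 gets 5, best alternative 0. No profitable deviation — NE.
(A, M): P2 can switch to L (-2 → 5). Not NE.
(A, R): P1 can switch to B (-3 → 4). Not NE.
(B, L): P1 can switch to A (0 → 2). Not NE.
(B, M): P1 can switch to A (-5 → 4). Not NE.
(B, R): P1 gets 4, best alternative 3; P2 gets 4, best alternative 0. No profitable deviation — NE.
(C, L): P1 can switch to A (-1 → 2). Not NE.
(C, M): P1 can switch to A (-3 → 4). Not NE.
(C, R): P1 can switch to B (3 → 4). Not NE.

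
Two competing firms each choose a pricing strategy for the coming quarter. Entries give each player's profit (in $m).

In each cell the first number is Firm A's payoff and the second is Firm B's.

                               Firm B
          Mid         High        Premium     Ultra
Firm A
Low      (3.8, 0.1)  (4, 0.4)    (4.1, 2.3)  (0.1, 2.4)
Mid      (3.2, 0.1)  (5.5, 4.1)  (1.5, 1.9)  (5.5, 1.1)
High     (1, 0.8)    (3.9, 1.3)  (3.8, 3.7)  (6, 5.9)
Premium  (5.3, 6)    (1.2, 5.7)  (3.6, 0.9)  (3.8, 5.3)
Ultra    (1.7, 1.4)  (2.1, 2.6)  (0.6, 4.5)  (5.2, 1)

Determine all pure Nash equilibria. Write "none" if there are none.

For each player, find the best response to each opponent profile; mutual best responses are the pure NE.
Firm A against Mid: payoffs 3.8, 3.2, 1, 5.3, 1.7 → best response Premium.
Firm A against High: payoffs 4, 5.5, 3.9, 1.2, 2.1 → best response Mid.
Firm A against Premium: payoffs 4.1, 1.5, 3.8, 3.6, 0.6 → best response Low.
Firm A against Ultra: payoffs 0.1, 5.5, 6, 3.8, 5.2 → best response High.
Firm B against Low: payoffs 0.1, 0.4, 2.3, 2.4 → best response Ultra.
Firm B against Mid: payoffs 0.1, 4.1, 1.9, 1.1 → best response High.
Firm B against High: payoffs 0.8, 1.3, 3.7, 5.9 → best response Ultra.
Firm B against Premium: payoffs 6, 5.7, 0.9, 5.3 → best response Mid.
Firm B against Ultra: payoffs 1.4, 2.6, 4.5, 1 → best response Premium.
Mutual best responses: (Mid, High); (High, Ultra); (Premium, Mid).

(Mid, High); (High, Ultra); (Premium, Mid)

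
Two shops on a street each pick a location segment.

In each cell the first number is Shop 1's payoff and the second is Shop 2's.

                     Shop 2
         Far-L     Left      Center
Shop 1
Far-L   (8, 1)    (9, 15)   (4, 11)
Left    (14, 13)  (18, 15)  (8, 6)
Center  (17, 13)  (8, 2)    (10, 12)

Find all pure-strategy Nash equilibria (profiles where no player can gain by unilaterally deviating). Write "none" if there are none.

(Left, Left) and (Center, Far-L)

(Far-L, Far-L): Shop 1 can switch to Left (8 → 14). Not NE.
(Far-L, Left): Shop 1 can switch to Left (9 → 18). Not NE.
(Far-L, Center): Shop 1 can switch to Left (4 → 8). Not NE.
(Left, Far-L): Shop 1 can switch to Center (14 → 17). Not NE.
(Left, Left): Shop 1 gets 18, best alternative 9; Shop 2 gets 15, best alternative 13. No profitable deviation — NE.
(Left, Center): Shop 1 can switch to Center (8 → 10). Not NE.
(Center, Far-L): Shop 1 gets 17, best alternative 14; Shop 2 gets 13, best alternative 12. No profitable deviation — NE.
(Center, Left): Shop 1 can switch to Far-L (8 → 9). Not NE.
(Center, Center): Shop 2 can switch to Far-L (12 → 13). Not NE.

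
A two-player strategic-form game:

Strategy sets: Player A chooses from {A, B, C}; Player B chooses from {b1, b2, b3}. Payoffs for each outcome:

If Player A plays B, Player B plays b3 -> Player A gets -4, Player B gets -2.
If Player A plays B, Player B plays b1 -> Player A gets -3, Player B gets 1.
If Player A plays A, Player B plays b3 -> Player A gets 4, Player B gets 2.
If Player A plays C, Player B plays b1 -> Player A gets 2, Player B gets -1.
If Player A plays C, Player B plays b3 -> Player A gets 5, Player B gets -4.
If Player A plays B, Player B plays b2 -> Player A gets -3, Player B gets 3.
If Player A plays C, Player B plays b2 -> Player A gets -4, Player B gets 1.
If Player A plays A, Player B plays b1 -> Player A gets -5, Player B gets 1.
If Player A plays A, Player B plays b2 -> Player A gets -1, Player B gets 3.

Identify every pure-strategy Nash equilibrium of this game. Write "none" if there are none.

Player A against b1: payoffs -5, -3, 2 → best response C.
Player A against b2: payoffs -1, -3, -4 → best response A.
Player A against b3: payoffs 4, -4, 5 → best response C.
Player B against A: payoffs 1, 3, 2 → best response b2.
Player B against B: payoffs 1, 3, -2 → best response b2.
Player B against C: payoffs -1, 1, -4 → best response b2.
Mutual best responses: (A, b2).

(A, b2)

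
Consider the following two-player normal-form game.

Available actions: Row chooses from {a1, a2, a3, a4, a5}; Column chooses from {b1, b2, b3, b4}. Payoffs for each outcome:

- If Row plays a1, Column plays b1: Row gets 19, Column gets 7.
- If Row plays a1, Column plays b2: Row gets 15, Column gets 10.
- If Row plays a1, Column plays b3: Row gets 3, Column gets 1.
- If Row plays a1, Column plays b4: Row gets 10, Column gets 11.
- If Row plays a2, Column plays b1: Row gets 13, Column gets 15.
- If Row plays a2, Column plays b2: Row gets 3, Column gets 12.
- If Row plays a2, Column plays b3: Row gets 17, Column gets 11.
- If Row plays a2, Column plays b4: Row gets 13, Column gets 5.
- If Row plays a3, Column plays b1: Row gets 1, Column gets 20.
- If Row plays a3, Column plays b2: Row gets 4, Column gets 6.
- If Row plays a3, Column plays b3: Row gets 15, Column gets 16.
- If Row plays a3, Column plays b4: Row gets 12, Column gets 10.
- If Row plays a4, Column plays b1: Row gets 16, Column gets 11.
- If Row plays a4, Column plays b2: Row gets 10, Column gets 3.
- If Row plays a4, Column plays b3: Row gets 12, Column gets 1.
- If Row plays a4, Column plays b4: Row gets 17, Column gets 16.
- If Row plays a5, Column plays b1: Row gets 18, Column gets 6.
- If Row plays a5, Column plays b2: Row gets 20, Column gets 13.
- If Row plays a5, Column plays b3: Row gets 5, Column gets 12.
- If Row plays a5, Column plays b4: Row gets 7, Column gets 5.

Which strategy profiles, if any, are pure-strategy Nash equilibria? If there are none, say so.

(a4, b4); (a5, b2)

(a1, b1): Column can switch to b2 (7 → 10). Not NE.
(a1, b2): Row can switch to a5 (15 → 20). Not NE.
(a1, b3): Row can switch to a2 (3 → 17). Not NE.
(a1, b4): Row can switch to a2 (10 → 13). Not NE.
(a2, b1): Row can switch to a1 (13 → 19). Not NE.
(a2, b2): Row can switch to a1 (3 → 15). Not NE.
(a4, b4): Row gets 17, best alternative 13; Column gets 16, best alternative 11. No profitable deviation — NE.
(a5, b2): Row gets 20, best alternative 15; Column gets 13, best alternative 12. No profitable deviation — NE.
(The remaining 12 profiles each have a profitable deviation by the same check.)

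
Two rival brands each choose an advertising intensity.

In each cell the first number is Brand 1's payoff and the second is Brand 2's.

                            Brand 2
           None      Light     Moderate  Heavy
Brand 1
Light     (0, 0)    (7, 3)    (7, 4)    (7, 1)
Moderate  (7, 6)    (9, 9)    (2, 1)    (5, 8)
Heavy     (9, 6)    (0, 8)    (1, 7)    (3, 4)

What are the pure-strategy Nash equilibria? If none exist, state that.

Mark each player's best response to every combination of opponents' strategies; a profile where every player is best-responding is a pure Nash equilibrium.
Brand 1 against None: payoffs 0, 7, 9 → best response Heavy.
Brand 1 against Light: payoffs 7, 9, 0 → best response Moderate.
Brand 1 against Moderate: payoffs 7, 2, 1 → best response Light.
Brand 1 against Heavy: payoffs 7, 5, 3 → best response Light.
Brand 2 against Light: payoffs 0, 3, 4, 1 → best response Moderate.
Brand 2 against Moderate: payoffs 6, 9, 1, 8 → best response Light.
Brand 2 against Heavy: payoffs 6, 8, 7, 4 → best response Light.
Mutual best responses: (Light, Moderate); (Moderate, Light).

Pure-strategy Nash equilibria: (Light, Moderate); (Moderate, Light)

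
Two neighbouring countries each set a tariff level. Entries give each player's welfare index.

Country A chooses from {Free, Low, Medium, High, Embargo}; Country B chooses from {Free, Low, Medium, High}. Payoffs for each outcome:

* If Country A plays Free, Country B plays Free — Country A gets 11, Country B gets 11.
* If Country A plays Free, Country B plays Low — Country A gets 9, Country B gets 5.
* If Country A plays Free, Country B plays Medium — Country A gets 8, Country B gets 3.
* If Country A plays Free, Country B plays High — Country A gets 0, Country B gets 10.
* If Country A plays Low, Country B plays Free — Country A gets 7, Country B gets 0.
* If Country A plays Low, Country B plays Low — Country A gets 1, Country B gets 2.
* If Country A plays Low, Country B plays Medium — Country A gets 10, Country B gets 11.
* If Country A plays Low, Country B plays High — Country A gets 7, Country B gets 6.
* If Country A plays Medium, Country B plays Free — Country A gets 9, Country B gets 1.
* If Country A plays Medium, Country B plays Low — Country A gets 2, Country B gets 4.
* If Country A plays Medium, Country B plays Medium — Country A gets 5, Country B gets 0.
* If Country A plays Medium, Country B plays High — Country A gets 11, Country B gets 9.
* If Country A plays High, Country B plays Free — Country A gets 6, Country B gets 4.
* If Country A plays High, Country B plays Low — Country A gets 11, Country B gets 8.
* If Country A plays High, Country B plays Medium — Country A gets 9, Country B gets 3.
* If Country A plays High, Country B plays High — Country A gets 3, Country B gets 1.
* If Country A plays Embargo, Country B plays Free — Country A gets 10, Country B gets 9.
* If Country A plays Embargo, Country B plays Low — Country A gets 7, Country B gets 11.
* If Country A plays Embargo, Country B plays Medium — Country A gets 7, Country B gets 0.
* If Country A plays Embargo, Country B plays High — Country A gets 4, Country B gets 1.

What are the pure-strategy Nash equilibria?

The pure Nash equilibria are (Free, Free); (Low, Medium); (Medium, High); (High, Low).

Country A against Free: payoffs 11, 7, 9, 6, 10 → best response Free.
Country A against Low: payoffs 9, 1, 2, 11, 7 → best response High.
Country A against Medium: payoffs 8, 10, 5, 9, 7 → best response Low.
Country A against High: payoffs 0, 7, 11, 3, 4 → best response Medium.
Country B against Free: payoffs 11, 5, 3, 10 → best response Free.
Country B against Low: payoffs 0, 2, 11, 6 → best response Medium.
Country B against Medium: payoffs 1, 4, 0, 9 → best response High.
Country B against High: payoffs 4, 8, 3, 1 → best response Low.
Country B against Embargo: payoffs 9, 11, 0, 1 → best response Low.
Mutual best responses: (Free, Free); (Low, Medium); (Medium, High); (High, Low).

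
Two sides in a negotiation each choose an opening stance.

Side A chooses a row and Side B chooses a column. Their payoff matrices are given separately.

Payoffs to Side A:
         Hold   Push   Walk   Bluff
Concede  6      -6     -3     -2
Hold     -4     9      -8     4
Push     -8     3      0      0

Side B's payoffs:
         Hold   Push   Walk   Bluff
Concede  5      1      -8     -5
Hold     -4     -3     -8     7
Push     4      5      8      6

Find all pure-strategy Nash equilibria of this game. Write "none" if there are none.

(Concede, Hold): Side A gets 6, best alternative -4; Side B gets 5, best alternative 1. No profitable deviation — NE.
(Concede, Push): Side A can switch to Hold (-6 → 9). Not NE.
(Concede, Walk): Side A can switch to Push (-3 → 0). Not NE.
(Concede, Bluff): Side A can switch to Hold (-2 → 4). Not NE.
(Hold, Hold): Side A can switch to Concede (-4 → 6). Not NE.
(Hold, Push): Side B can switch to Bluff (-3 → 7). Not NE.
(Hold, Walk): Side A can switch to Concede (-8 → -3). Not NE.
(Hold, Bluff): Side A gets 4, best alternative 0; Side B gets 7, best alternative -3. No profitable deviation — NE.
(Push, Hold): Side A can switch to Concede (-8 → 6). Not NE.
(Push, Push): Side A can switch to Hold (3 → 9). Not NE.
(Push, Walk): Side A gets 0, best alternative -3; Side B gets 8, best alternative 6. No profitable deviation — NE.
(The remaining 1 profile has a profitable deviation by the same check.)

The pure Nash equilibria are (Concede, Hold); (Hold, Bluff); (Push, Walk).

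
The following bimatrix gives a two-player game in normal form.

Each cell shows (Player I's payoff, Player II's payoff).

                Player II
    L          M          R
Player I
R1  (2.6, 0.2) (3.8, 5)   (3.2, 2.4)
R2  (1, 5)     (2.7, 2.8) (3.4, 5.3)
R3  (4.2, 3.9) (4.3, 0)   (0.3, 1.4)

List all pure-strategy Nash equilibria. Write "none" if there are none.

(R1, L): Player I can switch to R3 (2.6 → 4.2). Not NE.
(R1, M): Player I can switch to R3 (3.8 → 4.3). Not NE.
(R1, R): Player I can switch to R2 (3.2 → 3.4). Not NE.
(R2, L): Player I can switch to R1 (1 → 2.6). Not NE.
(R2, M): Player I can switch to R1 (2.7 → 3.8). Not NE.
(R2, R): Player I gets 3.4, best alternative 3.2; Player II gets 5.3, best alternative 5. No profitable deviation — NE.
(R3, L): Player I gets 4.2, best alternative 2.6; Player II gets 3.9, best alternative 1.4. No profitable deviation — NE.
(R3, M): Player II can switch to L (0 → 3.9). Not NE.
(The remaining 1 profile has a profitable deviation by the same check.)

Pure-strategy Nash equilibria: (R2, R); (R3, L)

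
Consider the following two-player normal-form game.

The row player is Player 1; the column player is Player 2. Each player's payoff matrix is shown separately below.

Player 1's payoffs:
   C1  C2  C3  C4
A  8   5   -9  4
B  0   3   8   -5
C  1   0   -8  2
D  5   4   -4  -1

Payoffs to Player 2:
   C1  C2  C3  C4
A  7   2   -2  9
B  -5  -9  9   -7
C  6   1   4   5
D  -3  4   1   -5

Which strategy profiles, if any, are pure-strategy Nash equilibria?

For each strategy profile, look for a profitable unilateral deviation.
(A, C1): Player 2 can switch to C4 (7 → 9). Not NE.
(A, C2): Player 2 can switch to C1 (2 → 7). Not NE.
(A, C3): Player 1 can switch to B (-9 → 8). Not NE.
(A, C4): Player 1 gets 4, best alternative 2; Player 2 gets 9, best alternative 7. No profitable deviation — NE.
(B, C1): Player 1 can switch to A (0 → 8). Not NE.
(B, C2): Player 1 can switch to A (3 → 5). Not NE.
(B, C3): Player 1 gets 8, best alternative -4; Player 2 gets 9, best alternative -5. No profitable deviation — NE.
(B, C4): Player 1 can switch to A (-5 → 4). Not NE.
(The remaining 8 profiles each have a profitable deviation by the same check.)

(A, C4) and (B, C3)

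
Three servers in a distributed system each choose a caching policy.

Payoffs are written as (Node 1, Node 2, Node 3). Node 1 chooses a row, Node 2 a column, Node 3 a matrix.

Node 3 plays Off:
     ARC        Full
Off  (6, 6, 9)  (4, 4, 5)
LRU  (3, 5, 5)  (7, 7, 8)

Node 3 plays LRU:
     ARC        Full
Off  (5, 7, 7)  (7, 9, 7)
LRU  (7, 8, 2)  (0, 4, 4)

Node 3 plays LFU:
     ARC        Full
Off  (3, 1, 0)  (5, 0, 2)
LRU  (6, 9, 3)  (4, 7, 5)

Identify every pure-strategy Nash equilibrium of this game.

The pure Nash equilibria are (Off, ARC, Off); (Off, Full, LRU); (LRU, Full, Off).

Mark each player's best response to every combination of opponents' strategies; a profile where every player is best-responding is a pure Nash equilibrium.
Node 1 against (ARC, Off): payoffs 6, 3 → best response Off.
Node 1 against (ARC, LRU): payoffs 5, 7 → best response LRU.
Node 1 against (ARC, LFU): payoffs 3, 6 → best response LRU.
Node 1 against (Full, Off): payoffs 4, 7 → best response LRU.
Node 1 against (Full, LRU): payoffs 7, 0 → best response Off.
Node 1 against (Full, LFU): payoffs 5, 4 → best response Off.
Node 2 against (Off, Off): payoffs 6, 4 → best response ARC.
Node 2 against (Off, LRU): payoffs 7, 9 → best response Full.
Node 2 against (Off, LFU): payoffs 1, 0 → best response ARC.
Node 2 against (LRU, Off): payoffs 5, 7 → best response Full.
Node 2 against (LRU, LRU): payoffs 8, 4 → best response ARC.
Node 2 against (LRU, LFU): payoffs 9, 7 → best response ARC.
Node 3 against (Off, ARC): payoffs 9, 7, 0 → best response Off.
Node 3 against (Off, Full): payoffs 5, 7, 2 → best response LRU.
Node 3 against (LRU, ARC): payoffs 5, 2, 3 → best response Off.
Node 3 against (LRU, Full): payoffs 8, 4, 5 → best response Off.
Mutual best responses: (Off, ARC, Off); (Off, Full, LRU); (LRU, Full, Off).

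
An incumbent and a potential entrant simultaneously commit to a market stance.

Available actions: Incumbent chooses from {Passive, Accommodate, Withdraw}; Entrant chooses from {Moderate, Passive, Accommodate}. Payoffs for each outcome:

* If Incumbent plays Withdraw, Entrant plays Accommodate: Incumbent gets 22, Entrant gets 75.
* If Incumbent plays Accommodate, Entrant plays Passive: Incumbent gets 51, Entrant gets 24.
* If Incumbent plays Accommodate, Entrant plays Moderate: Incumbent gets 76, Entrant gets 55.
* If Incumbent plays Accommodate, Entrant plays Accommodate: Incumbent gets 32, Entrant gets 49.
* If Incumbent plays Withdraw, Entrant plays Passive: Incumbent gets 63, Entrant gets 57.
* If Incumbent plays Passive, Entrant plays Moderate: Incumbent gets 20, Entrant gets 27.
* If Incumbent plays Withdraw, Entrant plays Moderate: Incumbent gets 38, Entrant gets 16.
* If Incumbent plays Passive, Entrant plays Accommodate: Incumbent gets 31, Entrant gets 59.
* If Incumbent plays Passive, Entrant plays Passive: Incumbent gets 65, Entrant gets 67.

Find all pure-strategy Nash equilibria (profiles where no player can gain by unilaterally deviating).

Check each profile: it is a Nash equilibrium iff no player can strictly gain by switching unilaterally.
(Passive, Moderate): Incumbent can switch to Accommodate (20 → 76). Not NE.
(Passive, Passive): Incumbent gets 65, best alternative 63; Entrant gets 67, best alternative 59. No profitable deviation — NE.
(Passive, Accommodate): Incumbent can switch to Accommodate (31 → 32). Not NE.
(Accommodate, Moderate): Incumbent gets 76, best alternative 38; Entrant gets 55, best alternative 49. No profitable deviation — NE.
(Accommodate, Passive): Incumbent can switch to Passive (51 → 65). Not NE.
(Accommodate, Accommodate): Entrant can switch to Moderate (49 → 55). Not NE.
(Withdraw, Moderate): Incumbent can switch to Accommodate (38 → 76). Not NE.
(Withdraw, Passive): Incumbent can switch to Passive (63 → 65). Not NE.
(Withdraw, Accommodate): Incumbent can switch to Passive (22 → 31). Not NE.

(Passive, Passive) and (Accommodate, Moderate)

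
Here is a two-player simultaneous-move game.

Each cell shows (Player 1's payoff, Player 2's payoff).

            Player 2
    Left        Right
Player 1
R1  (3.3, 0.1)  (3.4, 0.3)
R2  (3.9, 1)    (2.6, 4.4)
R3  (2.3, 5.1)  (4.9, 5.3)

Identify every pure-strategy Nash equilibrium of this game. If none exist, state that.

Player 1 against Left: payoffs 3.3, 3.9, 2.3 → best response R2.
Player 1 against Right: payoffs 3.4, 2.6, 4.9 → best response R3.
Player 2 against R1: payoffs 0.1, 0.3 → best response Right.
Player 2 against R2: payoffs 1, 4.4 → best response Right.
Player 2 against R3: payoffs 5.1, 5.3 → best response Right.
Mutual best responses: (R3, Right).

The unique pure-strategy Nash equilibrium is (R3, Right).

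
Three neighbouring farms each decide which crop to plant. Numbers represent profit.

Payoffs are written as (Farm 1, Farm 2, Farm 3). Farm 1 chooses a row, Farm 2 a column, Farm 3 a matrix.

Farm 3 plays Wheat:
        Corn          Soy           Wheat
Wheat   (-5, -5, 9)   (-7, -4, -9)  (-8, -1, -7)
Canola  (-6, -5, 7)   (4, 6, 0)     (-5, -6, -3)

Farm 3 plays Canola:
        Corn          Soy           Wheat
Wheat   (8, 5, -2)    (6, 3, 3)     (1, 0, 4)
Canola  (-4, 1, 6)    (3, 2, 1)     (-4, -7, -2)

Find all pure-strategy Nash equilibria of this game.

none

For each strategy profile, look for a profitable unilateral deviation.
(Wheat, Corn, Wheat): Farm 2 can switch to Soy (-5 → -4). Not NE.
(Wheat, Corn, Canola): Farm 3 can switch to Wheat (-2 → 9). Not NE.
(Wheat, Soy, Wheat): Farm 1 can switch to Canola (-7 → 4). Not NE.
(Wheat, Soy, Canola): Farm 2 can switch to Corn (3 → 5). Not NE.
(Wheat, Wheat, Wheat): Farm 1 can switch to Canola (-8 → -5). Not NE.
(Wheat, Wheat, Canola): Farm 2 can switch to Corn (0 → 5). Not NE.
(Canola, Corn, Wheat): Farm 1 can switch to Wheat (-6 → -5). Not NE.
(Canola, Corn, Canola): Farm 1 can switch to Wheat (-4 → 8). Not NE.
(Canola, Soy, Wheat): Farm 3 can switch to Canola (0 → 1). Not NE.
(Canola, Soy, Canola): Farm 1 can switch to Wheat (3 → 6). Not NE.
(The remaining 2 profiles each have a profitable deviation by the same check.)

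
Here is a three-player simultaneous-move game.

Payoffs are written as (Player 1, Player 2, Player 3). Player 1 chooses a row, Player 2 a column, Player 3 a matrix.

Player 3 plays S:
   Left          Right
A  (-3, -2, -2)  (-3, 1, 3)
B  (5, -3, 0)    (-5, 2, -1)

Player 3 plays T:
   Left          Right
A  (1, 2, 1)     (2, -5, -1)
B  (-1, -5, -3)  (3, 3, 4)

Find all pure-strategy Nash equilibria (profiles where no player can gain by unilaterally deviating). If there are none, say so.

Player 1 against (Left, S): payoffs -3, 5 → best response B.
Player 1 against (Left, T): payoffs 1, -1 → best response A.
Player 1 against (Right, S): payoffs -3, -5 → best response A.
Player 1 against (Right, T): payoffs 2, 3 → best response B.
Player 2 against (A, S): payoffs -2, 1 → best response Right.
Player 2 against (A, T): payoffs 2, -5 → best response Left.
Player 2 against (B, S): payoffs -3, 2 → best response Right.
Player 2 against (B, T): payoffs -5, 3 → best response Right.
Player 3 against (A, Left): payoffs -2, 1 → best response T.
Player 3 against (A, Right): payoffs 3, -1 → best response S.
Player 3 against (B, Left): payoffs 0, -3 → best response S.
Player 3 against (B, Right): payoffs -1, 4 → best response T.
Mutual best responses: (A, Left, T); (A, Right, S); (B, Right, T).

The pure Nash equilibria are (A, Left, T), (A, Right, S), (B, Right, T).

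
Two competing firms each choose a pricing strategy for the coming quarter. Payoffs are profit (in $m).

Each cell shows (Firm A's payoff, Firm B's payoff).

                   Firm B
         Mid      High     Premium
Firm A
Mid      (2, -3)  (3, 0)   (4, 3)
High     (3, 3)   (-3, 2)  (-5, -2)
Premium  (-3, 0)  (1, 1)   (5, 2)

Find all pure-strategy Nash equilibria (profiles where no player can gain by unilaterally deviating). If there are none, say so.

Check each profile: it is a Nash equilibrium iff no player can strictly gain by switching unilaterally.
(Mid, Mid): Firm A can switch to High (2 → 3). Not NE.
(Mid, High): Firm B can switch to Premium (0 → 3). Not NE.
(Mid, Premium): Firm A can switch to Premium (4 → 5). Not NE.
(High, Mid): Firm A gets 3, best alternative 2; Firm B gets 3, best alternative 2. No profitable deviation — NE.
(High, High): Firm A can switch to Mid (-3 → 3). Not NE.
(High, Premium): Firm A can switch to Mid (-5 → 4). Not NE.
(Premium, Mid): Firm A can switch to Mid (-3 → 2). Not NE.
(Premium, High): Firm A can switch to Mid (1 → 3). Not NE.
(Premium, Premium): Firm A gets 5, best alternative 4; Firm B gets 2, best alternative 1. No profitable deviation — NE.

(High, Mid) and (Premium, Premium)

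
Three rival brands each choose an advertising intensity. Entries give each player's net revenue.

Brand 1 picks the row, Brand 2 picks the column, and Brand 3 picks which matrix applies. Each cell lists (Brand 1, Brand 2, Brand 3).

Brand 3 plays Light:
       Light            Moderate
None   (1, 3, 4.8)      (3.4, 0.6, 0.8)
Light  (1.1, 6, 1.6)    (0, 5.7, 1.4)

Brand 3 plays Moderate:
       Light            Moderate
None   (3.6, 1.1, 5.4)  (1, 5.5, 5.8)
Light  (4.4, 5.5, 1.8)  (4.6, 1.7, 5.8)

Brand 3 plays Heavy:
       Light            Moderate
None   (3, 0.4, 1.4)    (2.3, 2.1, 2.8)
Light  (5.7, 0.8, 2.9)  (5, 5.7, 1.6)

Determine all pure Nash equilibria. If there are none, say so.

Brand 1 against (Light, Light): payoffs 1, 1.1 → best response Light.
Brand 1 against (Light, Moderate): payoffs 3.6, 4.4 → best response Light.
Brand 1 against (Light, Heavy): payoffs 3, 5.7 → best response Light.
Brand 1 against (Moderate, Light): payoffs 3.4, 0 → best response None.
Brand 1 against (Moderate, Moderate): payoffs 1, 4.6 → best response Light.
Brand 1 against (Moderate, Heavy): payoffs 2.3, 5 → best response Light.
Brand 2 against (None, Light): payoffs 3, 0.6 → best response Light.
Brand 2 against (None, Moderate): payoffs 1.1, 5.5 → best response Moderate.
Brand 2 against (None, Heavy): payoffs 0.4, 2.1 → best response Moderate.
Brand 2 against (Light, Light): payoffs 6, 5.7 → best response Light.
Brand 2 against (Light, Moderate): payoffs 5.5, 1.7 → best response Light.
Brand 2 against (Light, Heavy): payoffs 0.8, 5.7 → best response Moderate.
Brand 3 against (None, Light): payoffs 4.8, 5.4, 1.4 → best response Moderate.
Brand 3 against (None, Moderate): payoffs 0.8, 5.8, 2.8 → best response Moderate.
Brand 3 against (Light, Light): payoffs 1.6, 1.8, 2.9 → best response Heavy.
Brand 3 against (Light, Moderate): payoffs 1.4, 5.8, 1.6 → best response Moderate.
No profile is a mutual best response for all players.

This game has no pure Nash equilibrium.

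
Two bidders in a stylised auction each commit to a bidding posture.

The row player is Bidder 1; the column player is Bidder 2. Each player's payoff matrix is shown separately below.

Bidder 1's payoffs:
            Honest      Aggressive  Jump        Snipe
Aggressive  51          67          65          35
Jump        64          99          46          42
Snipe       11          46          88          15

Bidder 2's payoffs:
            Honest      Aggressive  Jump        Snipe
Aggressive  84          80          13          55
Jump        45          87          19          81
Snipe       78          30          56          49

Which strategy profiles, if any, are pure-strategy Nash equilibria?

Pure NE: (Jump, Aggressive)

Bidder 1 against Honest: payoffs 51, 64, 11 → best response Jump.
Bidder 1 against Aggressive: payoffs 67, 99, 46 → best response Jump.
Bidder 1 against Jump: payoffs 65, 46, 88 → best response Snipe.
Bidder 1 against Snipe: payoffs 35, 42, 15 → best response Jump.
Bidder 2 against Aggressive: payoffs 84, 80, 13, 55 → best response Honest.
Bidder 2 against Jump: payoffs 45, 87, 19, 81 → best response Aggressive.
Bidder 2 against Snipe: payoffs 78, 30, 56, 49 → best response Honest.
Mutual best responses: (Jump, Aggressive).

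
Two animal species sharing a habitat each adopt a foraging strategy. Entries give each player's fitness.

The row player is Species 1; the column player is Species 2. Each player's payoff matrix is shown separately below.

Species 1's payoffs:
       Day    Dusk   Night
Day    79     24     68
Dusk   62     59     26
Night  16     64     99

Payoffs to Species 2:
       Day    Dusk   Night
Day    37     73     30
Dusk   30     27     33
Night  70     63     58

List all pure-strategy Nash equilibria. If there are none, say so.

none

(Day, Day): Species 2 can switch to Dusk (37 → 73). Not NE.
(Day, Dusk): Species 1 can switch to Dusk (24 → 59). Not NE.
(Day, Night): Species 1 can switch to Night (68 → 99). Not NE.
(Dusk, Day): Species 1 can switch to Day (62 → 79). Not NE.
(Dusk, Dusk): Species 1 can switch to Night (59 → 64). Not NE.
(Dusk, Night): Species 1 can switch to Day (26 → 68). Not NE.
(Night, Day): Species 1 can switch to Day (16 → 79). Not NE.
(Night, Dusk): Species 2 can switch to Day (63 → 70). Not NE.
(Night, Night): Species 2 can switch to Day (58 → 70). Not NE.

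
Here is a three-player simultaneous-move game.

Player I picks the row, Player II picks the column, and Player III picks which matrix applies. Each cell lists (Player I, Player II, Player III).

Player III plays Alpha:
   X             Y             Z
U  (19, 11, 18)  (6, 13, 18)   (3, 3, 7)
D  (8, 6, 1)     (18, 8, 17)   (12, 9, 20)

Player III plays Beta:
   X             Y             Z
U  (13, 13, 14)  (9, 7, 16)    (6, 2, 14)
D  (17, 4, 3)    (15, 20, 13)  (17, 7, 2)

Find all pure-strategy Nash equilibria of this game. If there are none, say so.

Pure NE: (D, Z, Alpha)

Player I against (X, Alpha): payoffs 19, 8 → best response U.
Player I against (X, Beta): payoffs 13, 17 → best response D.
Player I against (Y, Alpha): payoffs 6, 18 → best response D.
Player I against (Y, Beta): payoffs 9, 15 → best response D.
Player I against (Z, Alpha): payoffs 3, 12 → best response D.
Player I against (Z, Beta): payoffs 6, 17 → best response D.
Player II against (U, Alpha): payoffs 11, 13, 3 → best response Y.
Player II against (U, Beta): payoffs 13, 7, 2 → best response X.
Player II against (D, Alpha): payoffs 6, 8, 9 → best response Z.
Player II against (D, Beta): payoffs 4, 20, 7 → best response Y.
Player III against (U, X): payoffs 18, 14 → best response Alpha.
Player III against (U, Y): payoffs 18, 16 → best response Alpha.
Player III against (U, Z): payoffs 7, 14 → best response Beta.
Player III against (D, X): payoffs 1, 3 → best response Beta.
Player III against (D, Y): payoffs 17, 13 → best response Alpha.
Player III against (D, Z): payoffs 20, 2 → best response Alpha.
Mutual best responses: (D, Z, Alpha).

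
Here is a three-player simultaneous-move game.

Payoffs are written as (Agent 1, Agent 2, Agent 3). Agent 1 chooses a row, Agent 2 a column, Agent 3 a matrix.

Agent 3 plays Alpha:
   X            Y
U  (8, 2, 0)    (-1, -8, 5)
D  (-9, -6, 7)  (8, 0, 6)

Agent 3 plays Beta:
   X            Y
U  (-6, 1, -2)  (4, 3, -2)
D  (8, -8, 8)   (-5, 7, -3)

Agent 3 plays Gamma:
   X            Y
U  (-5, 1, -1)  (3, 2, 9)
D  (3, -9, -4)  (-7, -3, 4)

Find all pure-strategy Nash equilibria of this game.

(U, X, Alpha) and (U, Y, Gamma) and (D, Y, Alpha)

Agent 1 against (X, Alpha): payoffs 8, -9 → best response U.
Agent 1 against (X, Beta): payoffs -6, 8 → best response D.
Agent 1 against (X, Gamma): payoffs -5, 3 → best response D.
Agent 1 against (Y, Alpha): payoffs -1, 8 → best response D.
Agent 1 against (Y, Beta): payoffs 4, -5 → best response U.
Agent 1 against (Y, Gamma): payoffs 3, -7 → best response U.
Agent 2 against (U, Alpha): payoffs 2, -8 → best response X.
Agent 2 against (U, Beta): payoffs 1, 3 → best response Y.
Agent 2 against (U, Gamma): payoffs 1, 2 → best response Y.
Agent 2 against (D, Alpha): payoffs -6, 0 → best response Y.
Agent 2 against (D, Beta): payoffs -8, 7 → best response Y.
Agent 2 against (D, Gamma): payoffs -9, -3 → best response Y.
Agent 3 against (U, X): payoffs 0, -2, -1 → best response Alpha.
Agent 3 against (U, Y): payoffs 5, -2, 9 → best response Gamma.
Agent 3 against (D, X): payoffs 7, 8, -4 → best response Beta.
Agent 3 against (D, Y): payoffs 6, -3, 4 → best response Alpha.
Mutual best responses: (U, X, Alpha); (U, Y, Gamma); (D, Y, Alpha).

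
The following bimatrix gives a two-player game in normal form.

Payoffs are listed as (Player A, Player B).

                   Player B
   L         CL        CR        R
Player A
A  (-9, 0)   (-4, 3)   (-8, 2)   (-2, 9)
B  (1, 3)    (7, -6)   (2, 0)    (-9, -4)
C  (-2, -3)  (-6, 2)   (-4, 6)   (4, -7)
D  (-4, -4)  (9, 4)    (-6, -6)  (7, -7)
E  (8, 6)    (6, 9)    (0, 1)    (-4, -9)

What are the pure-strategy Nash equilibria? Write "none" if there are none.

Pure NE: (D, CL)

Player A against L: payoffs -9, 1, -2, -4, 8 → best response E.
Player A against CL: payoffs -4, 7, -6, 9, 6 → best response D.
Player A against CR: payoffs -8, 2, -4, -6, 0 → best response B.
Player A against R: payoffs -2, -9, 4, 7, -4 → best response D.
Player B against A: payoffs 0, 3, 2, 9 → best response R.
Player B against B: payoffs 3, -6, 0, -4 → best response L.
Player B against C: payoffs -3, 2, 6, -7 → best response CR.
Player B against D: payoffs -4, 4, -6, -7 → best response CL.
Player B against E: payoffs 6, 9, 1, -9 → best response CL.
Mutual best responses: (D, CL).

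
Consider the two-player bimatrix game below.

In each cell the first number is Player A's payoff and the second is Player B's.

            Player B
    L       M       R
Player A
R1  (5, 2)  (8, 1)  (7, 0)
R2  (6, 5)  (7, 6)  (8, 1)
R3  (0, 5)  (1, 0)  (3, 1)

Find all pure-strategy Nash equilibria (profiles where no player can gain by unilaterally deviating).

This game has no pure Nash equilibrium.

For each strategy profile, look for a profitable unilateral deviation.
(R1, L): Player A can switch to R2 (5 → 6). Not NE.
(R1, M): Player B can switch to L (1 → 2). Not NE.
(R1, R): Player A can switch to R2 (7 → 8). Not NE.
(R2, L): Player B can switch to M (5 → 6). Not NE.
(R2, M): Player A can switch to R1 (7 → 8). Not NE.
(R2, R): Player B can switch to L (1 → 5). Not NE.
(The remaining 3 profiles each have a profitable deviation by the same check.)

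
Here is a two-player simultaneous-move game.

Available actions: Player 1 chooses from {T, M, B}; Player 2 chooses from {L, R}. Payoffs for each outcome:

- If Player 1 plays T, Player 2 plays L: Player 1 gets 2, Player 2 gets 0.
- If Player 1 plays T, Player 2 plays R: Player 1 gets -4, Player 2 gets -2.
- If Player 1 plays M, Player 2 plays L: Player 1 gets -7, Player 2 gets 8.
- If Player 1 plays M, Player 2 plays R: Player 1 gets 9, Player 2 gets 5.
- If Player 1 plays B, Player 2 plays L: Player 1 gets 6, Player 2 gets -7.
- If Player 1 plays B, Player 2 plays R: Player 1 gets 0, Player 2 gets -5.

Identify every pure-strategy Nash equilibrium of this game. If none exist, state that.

Player 1 against L: payoffs 2, -7, 6 → best response B.
Player 1 against R: payoffs -4, 9, 0 → best response M.
Player 2 against T: payoffs 0, -2 → best response L.
Player 2 against M: payoffs 8, 5 → best response L.
Player 2 against B: payoffs -7, -5 → best response R.
No profile is a mutual best response for all players.

none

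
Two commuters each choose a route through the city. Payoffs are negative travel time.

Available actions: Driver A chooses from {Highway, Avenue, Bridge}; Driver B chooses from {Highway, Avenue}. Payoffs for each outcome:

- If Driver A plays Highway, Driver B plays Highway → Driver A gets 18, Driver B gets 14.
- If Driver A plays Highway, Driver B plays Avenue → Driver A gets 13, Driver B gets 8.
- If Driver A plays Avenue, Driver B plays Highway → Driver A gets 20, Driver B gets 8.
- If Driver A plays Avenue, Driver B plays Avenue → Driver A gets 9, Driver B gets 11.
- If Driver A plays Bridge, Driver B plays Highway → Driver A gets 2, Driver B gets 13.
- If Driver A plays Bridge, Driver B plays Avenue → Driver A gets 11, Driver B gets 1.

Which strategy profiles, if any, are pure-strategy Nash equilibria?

(Highway, Highway): Driver A can switch to Avenue (18 → 20). Not NE.
(Highway, Avenue): Driver B can switch to Highway (8 → 14). Not NE.
(Avenue, Highway): Driver B can switch to Avenue (8 → 11). Not NE.
(Avenue, Avenue): Driver A can switch to Highway (9 → 13). Not NE.
(Bridge, Highway): Driver A can switch to Highway (2 → 18). Not NE.
(Bridge, Avenue): Driver A can switch to Highway (11 → 13). Not NE.

This game has no pure Nash equilibrium.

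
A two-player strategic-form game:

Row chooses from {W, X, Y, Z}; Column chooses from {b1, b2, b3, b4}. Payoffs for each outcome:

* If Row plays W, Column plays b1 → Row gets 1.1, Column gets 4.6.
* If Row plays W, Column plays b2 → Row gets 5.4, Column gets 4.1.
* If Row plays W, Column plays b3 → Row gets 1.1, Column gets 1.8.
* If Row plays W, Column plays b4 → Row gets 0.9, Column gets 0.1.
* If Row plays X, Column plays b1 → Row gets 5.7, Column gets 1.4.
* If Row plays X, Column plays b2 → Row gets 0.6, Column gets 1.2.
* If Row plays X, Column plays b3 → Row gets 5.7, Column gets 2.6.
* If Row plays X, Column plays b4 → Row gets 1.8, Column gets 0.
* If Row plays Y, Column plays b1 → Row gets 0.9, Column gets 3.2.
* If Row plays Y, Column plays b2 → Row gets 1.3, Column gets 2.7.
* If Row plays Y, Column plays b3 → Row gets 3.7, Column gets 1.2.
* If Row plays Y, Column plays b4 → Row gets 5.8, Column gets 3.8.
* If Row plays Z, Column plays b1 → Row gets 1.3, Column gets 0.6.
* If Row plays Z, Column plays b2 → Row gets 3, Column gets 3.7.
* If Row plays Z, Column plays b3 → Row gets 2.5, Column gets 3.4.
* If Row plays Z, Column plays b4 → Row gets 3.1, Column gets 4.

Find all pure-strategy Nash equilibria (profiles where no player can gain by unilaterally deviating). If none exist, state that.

Mark each player's best response to every combination of opponents' strategies; a profile where every player is best-responding is a pure Nash equilibrium.
Row against b1: payoffs 1.1, 5.7, 0.9, 1.3 → best response X.
Row against b2: payoffs 5.4, 0.6, 1.3, 3 → best response W.
Row against b3: payoffs 1.1, 5.7, 3.7, 2.5 → best response X.
Row against b4: payoffs 0.9, 1.8, 5.8, 3.1 → best response Y.
Column against W: payoffs 4.6, 4.1, 1.8, 0.1 → best response b1.
Column against X: payoffs 1.4, 1.2, 2.6, 0 → best response b3.
Column against Y: payoffs 3.2, 2.7, 1.2, 3.8 → best response b4.
Column against Z: payoffs 0.6, 3.7, 3.4, 4 → best response b4.
Mutual best responses: (X, b3); (Y, b4).

Pure-strategy Nash equilibria: (X, b3) and (Y, b4)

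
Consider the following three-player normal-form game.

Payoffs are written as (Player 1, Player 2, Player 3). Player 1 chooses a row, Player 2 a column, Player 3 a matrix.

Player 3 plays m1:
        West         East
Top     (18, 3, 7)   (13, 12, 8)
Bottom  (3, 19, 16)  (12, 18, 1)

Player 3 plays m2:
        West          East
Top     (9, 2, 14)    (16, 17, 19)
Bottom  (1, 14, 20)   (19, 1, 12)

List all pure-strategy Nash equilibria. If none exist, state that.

Check each profile: it is a Nash equilibrium iff no player can strictly gain by switching unilaterally.
(Top, West, m1): Player 2 can switch to East (3 → 12). Not NE.
(Top, West, m2): Player 2 can switch to East (2 → 17). Not NE.
(Top, East, m1): Player 3 can switch to m2 (8 → 19). Not NE.
(Top, East, m2): Player 1 can switch to Bottom (16 → 19). Not NE.
(Bottom, West, m1): Player 1 can switch to Top (3 → 18). Not NE.
(Bottom, West, m2): Player 1 can switch to Top (1 → 9). Not NE.
(Bottom, East, m1): Player 1 can switch to Top (12 → 13). Not NE.
(Bottom, East, m2): Player 2 can switch to West (1 → 14). Not NE.

There is no pure-strategy Nash equilibrium.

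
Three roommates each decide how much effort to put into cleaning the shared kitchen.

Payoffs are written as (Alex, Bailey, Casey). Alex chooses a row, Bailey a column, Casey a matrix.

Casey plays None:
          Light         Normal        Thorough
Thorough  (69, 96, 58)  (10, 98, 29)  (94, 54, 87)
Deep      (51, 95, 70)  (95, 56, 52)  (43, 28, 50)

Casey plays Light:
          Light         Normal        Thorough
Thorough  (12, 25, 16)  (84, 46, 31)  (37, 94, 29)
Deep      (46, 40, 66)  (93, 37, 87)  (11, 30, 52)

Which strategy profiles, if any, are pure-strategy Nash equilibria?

There is no pure-strategy Nash equilibrium.

Alex against (Light, None): payoffs 69, 51 → best response Thorough.
Alex against (Light, Light): payoffs 12, 46 → best response Deep.
Alex against (Normal, None): payoffs 10, 95 → best response Deep.
Alex against (Normal, Light): payoffs 84, 93 → best response Deep.
Alex against (Thorough, None): payoffs 94, 43 → best response Thorough.
Alex against (Thorough, Light): payoffs 37, 11 → best response Thorough.
Bailey against (Thorough, None): payoffs 96, 98, 54 → best response Normal.
Bailey against (Thorough, Light): payoffs 25, 46, 94 → best response Thorough.
Bailey against (Deep, None): payoffs 95, 56, 28 → best response Light.
Bailey against (Deep, Light): payoffs 40, 37, 30 → best response Light.
Casey against (Thorough, Light): payoffs 58, 16 → best response None.
Casey against (Thorough, Normal): payoffs 29, 31 → best response Light.
Casey against (Thorough, Thorough): payoffs 87, 29 → best response None.
Casey against (Deep, Light): payoffs 70, 66 → best response None.
Casey against (Deep, Normal): payoffs 52, 87 → best response Light.
Casey against (Deep, Thorough): payoffs 50, 52 → best response Light.
No profile is a mutual best response for all players.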